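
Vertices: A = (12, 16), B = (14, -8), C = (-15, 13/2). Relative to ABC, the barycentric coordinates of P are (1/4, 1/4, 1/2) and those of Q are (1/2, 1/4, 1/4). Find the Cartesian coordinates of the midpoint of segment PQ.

Barycentric coordinates of the midpoint are the average: (3/8, 1/4, 3/8).
Converting: (3/8)·A + (1/4)·B + (3/8)·C = (19/8, 103/16).

(19/8, 103/16)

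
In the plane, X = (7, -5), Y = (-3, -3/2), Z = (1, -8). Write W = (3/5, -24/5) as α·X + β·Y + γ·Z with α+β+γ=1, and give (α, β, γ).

Signed area of the reference triangle: [XYZ] = ½·(7·(-3/2−(-8)) + (-3)·(-8−(-5)) + 1·(-5−(-3/2))) = ½·(91/2 + 9 − 7/2) = 51/2.
[WYZ] = ½·((3/5)·(-3/2−(-8)) + (-3)·(-8−(-24/5)) + 1·(-24/5−(-3/2))) = ½·(39/10 + 48/5 − 33/10) = 51/10, so the X-coordinate is (51/10)/(51/2) = 1/5.
[XWZ] = ½·(7·(-24/5−(-8)) + (3/5)·(-8−(-5)) + 1·(-5−(-24/5))) = ½·(112/5 − 9/5 − 1/5) = 51/5, so the Y-coordinate is 2/5.
[XYW] = ½·(7·(-3/2−(-24/5)) + (-3)·(-24/5−(-5)) + (3/5)·(-5−(-3/2))) = ½·(231/10 − 3/5 − 21/10) = 51/5, so the Z-coordinate is 2/5.

(1/5, 2/5, 2/5)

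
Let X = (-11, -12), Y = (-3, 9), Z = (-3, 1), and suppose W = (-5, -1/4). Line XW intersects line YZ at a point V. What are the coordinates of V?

(-3, 11/3)

Barycentric coordinates of W with respect to XYZ: (1/4, 1/4, 1/2).
On side YZ the X-coordinate is zero; dropping W's X-weight 1/4 and renormalizing the remaining 1/4 : 1/2 gives weights 1/3, 2/3 on Y, Z.
V = (1/3)·(-3, 9) + (2/3)·(-3, 1) = (-3, 11/3).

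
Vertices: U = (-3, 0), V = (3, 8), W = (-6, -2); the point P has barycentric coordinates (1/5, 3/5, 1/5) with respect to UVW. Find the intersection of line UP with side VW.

Line UP meets VW where the U-coordinate vanishes; zeroing P's U-weight and renormalizing leaves V, W-weights 3/5 : 1/5 → (3/4, 1/4).
So Q = (3/4)·V + (1/4)·W = (3/4, 11/2).

(3/4, 11/2)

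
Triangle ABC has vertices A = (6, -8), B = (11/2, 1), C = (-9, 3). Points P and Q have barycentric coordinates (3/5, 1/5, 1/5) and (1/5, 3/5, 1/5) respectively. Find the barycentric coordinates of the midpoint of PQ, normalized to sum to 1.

(2/5, 2/5, 1/5)

Since both coordinate triples sum to 1, the midpoint's barycentrics are the componentwise average.
(3/5+1/5)/2 = 2/5; similarly 2/5 and 1/5.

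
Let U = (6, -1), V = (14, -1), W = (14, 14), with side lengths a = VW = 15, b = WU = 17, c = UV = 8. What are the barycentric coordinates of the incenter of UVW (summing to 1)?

The incenter has barycentric coordinates proportional to the opposite side lengths: (15 : 17 : 8).
Normalizing by 15+17+8 = 40 gives (3/8, 17/40, 1/5).

(3/8, 17/40, 1/5)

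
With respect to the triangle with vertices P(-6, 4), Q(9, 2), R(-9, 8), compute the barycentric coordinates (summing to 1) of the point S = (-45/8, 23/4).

Signed area of the reference triangle: [PQR] = ½·((-6)·(2−8) + 9·(8−4) + (-9)·(4−2)) = ½·(36 + 36 − 18) = 27.
[SQR] = ½·((-45/8)·(2−8) + 9·(8−(23/4)) + (-9)·(23/4−2)) = ½·(135/4 + 81/4 − 135/4) = 81/8, so the P-coordinate is (81/8)/27 = 3/8.
[PSR] = ½·((-6)·(23/4−8) + (-45/8)·(8−4) + (-9)·(4−(23/4))) = ½·(27/2 − 45/2 + 63/4) = 27/8, so the Q-coordinate is 1/8.
[PQS] = ½·((-6)·(2−(23/4)) + 9·(23/4−4) + (-45/8)·(4−2)) = ½·(45/2 + 63/4 − 45/4) = 27/2, so the R-coordinate is 1/2.

(3/8, 1/8, 1/2)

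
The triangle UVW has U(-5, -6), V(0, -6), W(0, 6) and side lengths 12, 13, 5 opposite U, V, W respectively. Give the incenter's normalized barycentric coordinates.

(2/5, 13/30, 1/6)

The incenter has barycentric coordinates proportional to the opposite side lengths: (12 : 13 : 5).
Normalizing by 12+13+5 = 30 gives (2/5, 13/30, 1/6).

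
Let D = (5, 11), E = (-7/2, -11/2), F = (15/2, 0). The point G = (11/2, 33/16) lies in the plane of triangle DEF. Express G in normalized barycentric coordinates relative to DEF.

(1/4, 1/8, 5/8)

Signed area of the reference triangle: [DEF] = ½·(5·(-11/2−0) + (-7/2)·(0−11) + (15/2)·(11−(-11/2))) = ½·(-55/2 + 77/2 + 495/4) = 539/8.
[GEF] = ½·((11/2)·(-11/2−0) + (-7/2)·(0−(33/16)) + (15/2)·(33/16−(-11/2))) = ½·(-121/4 + 231/32 + 1815/32) = 539/32, so the D-coordinate is (539/32)/(539/8) = 1/4.
[DGF] = ½·(5·(33/16−0) + (11/2)·(0−11) + (15/2)·(11−(33/16))) = ½·(165/16 − 121/2 + 2145/32) = 539/64, so the E-coordinate is 1/8.
[DEG] = ½·(5·(-11/2−(33/16)) + (-7/2)·(33/16−11) + (11/2)·(11−(-11/2))) = ½·(-605/16 + 1001/32 + 363/4) = 2695/64, so the F-coordinate is 5/8.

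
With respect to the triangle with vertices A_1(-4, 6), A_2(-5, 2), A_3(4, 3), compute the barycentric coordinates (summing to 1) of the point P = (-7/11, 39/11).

Signed area of the reference triangle: [A_1A_2A_3] = ½·((-4)·(2−3) + (-5)·(3−6) + 4·(6−2)) = ½·(4 + 15 + 16) = 35/2.
[PA_2A_3] = ½·((-7/11)·(2−3) + (-5)·(3−(39/11)) + 4·(39/11−2)) = ½·(7/11 + 30/11 + 68/11) = 105/22, so the A_1-coordinate is (105/22)/(35/2) = 3/11.
[A_1PA_3] = ½·((-4)·(39/11−3) + (-7/11)·(3−6) + 4·(6−(39/11))) = ½·(-24/11 + 21/11 + 108/11) = 105/22, so the A_2-coordinate is 3/11.
[A_1A_2P] = ½·((-4)·(2−(39/11)) + (-5)·(39/11−6) + (-7/11)·(6−2)) = ½·(68/11 + 135/11 − 28/11) = 175/22, so the A_3-coordinate is 5/11.

(3/11, 3/11, 5/11)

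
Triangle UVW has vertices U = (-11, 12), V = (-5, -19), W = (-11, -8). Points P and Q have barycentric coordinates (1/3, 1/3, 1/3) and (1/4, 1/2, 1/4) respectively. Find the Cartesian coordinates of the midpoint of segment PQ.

Barycentric coordinates of the midpoint are the average: (7/24, 5/12, 7/24).
Converting: (7/24)·U + (5/12)·V + (7/24)·W = (-17/2, -27/4).

(-17/2, -27/4)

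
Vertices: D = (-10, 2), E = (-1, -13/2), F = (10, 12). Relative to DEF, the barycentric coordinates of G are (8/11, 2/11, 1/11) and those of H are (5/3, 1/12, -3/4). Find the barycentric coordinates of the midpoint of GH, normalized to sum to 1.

Since both coordinate triples sum to 1, the midpoint's barycentrics are the componentwise average.
(8/11+5/3)/2 = 79/66; similarly 35/264 and -29/88.

(79/66, 35/264, -29/88)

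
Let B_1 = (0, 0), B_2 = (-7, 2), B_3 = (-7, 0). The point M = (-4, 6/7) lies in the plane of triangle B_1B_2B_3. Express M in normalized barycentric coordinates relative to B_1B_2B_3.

Signed area of the reference triangle: [B_1B_2B_3] = ½·(0·(2−0) + (-7)·(0−0) + (-7)·(0−2)) = ½·(0 + 0 + 14) = 7.
[MB_2B_3] = ½·((-4)·(2−0) + (-7)·(0−(6/7)) + (-7)·(6/7−2)) = ½·(-8 + 6 + 8) = 3, so the B_1-coordinate is 3/7 = 3/7.
[B_1MB_3] = ½·(0·(6/7−0) + (-4)·(0−0) + (-7)·(0−(6/7))) = ½·(0 + 0 + 6) = 3, so the B_2-coordinate is 3/7.
[B_1B_2M] = ½·(0·(2−(6/7)) + (-7)·(6/7−0) + (-4)·(0−2)) = ½·(0 − 6 + 8) = 1, so the B_3-coordinate is 1/7.

(3/7, 3/7, 1/7)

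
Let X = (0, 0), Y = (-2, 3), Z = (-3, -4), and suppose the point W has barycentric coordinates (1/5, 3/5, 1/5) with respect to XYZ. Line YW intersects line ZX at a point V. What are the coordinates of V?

(-3/2, -2)

Line YW meets ZX where the Y-coordinate vanishes; zeroing W's Y-weight and renormalizing leaves Z, X-weights 1/5 : 1/5 → (1/2, 1/2).
So V = (1/2)·Z + (1/2)·X = (-3/2, -2).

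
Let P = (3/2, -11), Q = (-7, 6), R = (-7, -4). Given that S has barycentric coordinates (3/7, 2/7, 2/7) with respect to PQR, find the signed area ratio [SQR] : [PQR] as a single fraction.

The signed ratio [SQR]/[PQR] equals the barycentric coordinate of S at vertex P, which is 3/7.

3/7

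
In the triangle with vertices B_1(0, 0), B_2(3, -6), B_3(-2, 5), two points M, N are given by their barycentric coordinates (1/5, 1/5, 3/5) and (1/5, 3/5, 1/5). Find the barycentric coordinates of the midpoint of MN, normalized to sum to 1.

Since both coordinate triples sum to 1, the midpoint's barycentrics are the componentwise average.
(1/5+1/5)/2 = 1/5; similarly 2/5 and 2/5.

(1/5, 2/5, 2/5)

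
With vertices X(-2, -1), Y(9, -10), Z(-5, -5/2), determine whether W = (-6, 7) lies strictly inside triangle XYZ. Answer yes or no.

no

Barycentric coordinates of W: (251/87, -20/29, -104/87).
The three coordinates are positive, negative, negative; a point is interior exactly when all three are positive.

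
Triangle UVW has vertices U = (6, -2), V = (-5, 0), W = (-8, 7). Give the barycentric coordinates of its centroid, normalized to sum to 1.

(1/3, 1/3, 1/3)

The centroid is the average of the vertices, so each weight is 1/3.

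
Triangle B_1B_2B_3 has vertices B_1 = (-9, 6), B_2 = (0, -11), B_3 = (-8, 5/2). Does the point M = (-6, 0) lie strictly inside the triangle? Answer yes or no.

yes

Barycentric coordinates of M: (14/29, 9/29, 6/29).
The three coordinates are positive, positive, positive; a point is interior exactly when all three are positive.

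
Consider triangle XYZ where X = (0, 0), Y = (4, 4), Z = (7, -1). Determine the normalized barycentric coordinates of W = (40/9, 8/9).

Signed area of the reference triangle: [XYZ] = ½·(0·(4−(-1)) + 4·(-1−0) + 7·(0−4)) = ½·(0 − 4 − 28) = -16.
[WYZ] = ½·((40/9)·(4−(-1)) + 4·(-1−(8/9)) + 7·(8/9−4)) = ½·(200/9 − 68/9 − 196/9) = -32/9, so the X-coordinate is (-32/9)/(-16) = 2/9.
[XWZ] = ½·(0·(8/9−(-1)) + (40/9)·(-1−0) + 7·(0−(8/9))) = ½·(0 − 40/9 − 56/9) = -16/3, so the Y-coordinate is 1/3.
[XYW] = ½·(0·(4−(8/9)) + 4·(8/9−0) + (40/9)·(0−4)) = ½·(0 + 32/9 − 160/9) = -64/9, so the Z-coordinate is 4/9.

(2/9, 1/3, 4/9)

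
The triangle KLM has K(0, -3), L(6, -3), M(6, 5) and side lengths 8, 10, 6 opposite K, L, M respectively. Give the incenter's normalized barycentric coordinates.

(1/3, 5/12, 1/4)

The incenter has barycentric coordinates proportional to the opposite side lengths: (8 : 10 : 6).
Normalizing by 8+10+6 = 24 gives (1/3, 5/12, 1/4).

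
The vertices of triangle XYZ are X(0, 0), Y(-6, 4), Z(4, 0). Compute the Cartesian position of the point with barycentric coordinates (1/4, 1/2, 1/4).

W = (1/4)·X + (1/2)·Y + (1/4)·Z.
x-coordinate: (1/4)·0 + (1/2)·(-6) + (1/4)·4 = -2.
y-coordinate: (1/4)·0 + (1/2)·4 + (1/4)·0 = 2.

(-2, 2)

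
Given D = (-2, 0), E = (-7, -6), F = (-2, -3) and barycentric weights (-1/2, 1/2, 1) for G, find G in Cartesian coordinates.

(-9/2, -6)

G = (-1/2)·D + (1/2)·E + 1·F.
x-coordinate: (-1/2)·(-2) + (1/2)·(-7) + 1·(-2) = -9/2.
y-coordinate: (-1/2)·0 + (1/2)·(-6) + 1·(-3) = -6.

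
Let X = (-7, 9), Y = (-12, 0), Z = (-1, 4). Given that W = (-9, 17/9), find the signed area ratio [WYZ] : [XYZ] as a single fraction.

1/9

[XYZ] = ½·((-7)·(0−4) + (-12)·(4−9) + (-1)·(9−0)) = ½·(28 + 60 − 9) = 79/2.
[WYZ] = ½·((-9)·(0−4) + (-12)·(4−(17/9)) + (-1)·(17/9−0)) = ½·(36 − 76/3 − 17/9) = 79/18, so the ratio is (79/18)/(79/2) = 1/9.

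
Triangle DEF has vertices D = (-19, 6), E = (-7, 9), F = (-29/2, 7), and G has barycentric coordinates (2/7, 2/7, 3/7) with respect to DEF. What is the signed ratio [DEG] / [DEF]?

The signed ratio [DEG]/[DEF] equals the barycentric coordinate of G at vertex F, which is 3/7.

3/7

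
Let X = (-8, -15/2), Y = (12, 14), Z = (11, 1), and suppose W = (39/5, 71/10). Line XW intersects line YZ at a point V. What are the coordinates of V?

(47/4, 43/4)

Barycentric coordinates of W with respect to XYZ: (1/5, 3/5, 1/5).
On side YZ the X-coordinate is zero; dropping W's X-weight 1/5 and renormalizing the remaining 3/5 : 1/5 gives weights 3/4, 1/4 on Y, Z.
V = (3/4)·(12, 14) + (1/4)·(11, 1) = (47/4, 43/4).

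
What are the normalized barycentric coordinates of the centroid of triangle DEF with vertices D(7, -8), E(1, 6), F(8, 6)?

The centroid is the average of the vertices, so each weight is 1/3.

(1/3, 1/3, 1/3)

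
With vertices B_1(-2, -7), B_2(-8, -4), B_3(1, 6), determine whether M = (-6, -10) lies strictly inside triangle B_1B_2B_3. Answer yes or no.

Barycentric coordinates of M: (74/87, 43/87, -10/29).
The three coordinates are positive, positive, negative; a point is interior exactly when all three are positive.

no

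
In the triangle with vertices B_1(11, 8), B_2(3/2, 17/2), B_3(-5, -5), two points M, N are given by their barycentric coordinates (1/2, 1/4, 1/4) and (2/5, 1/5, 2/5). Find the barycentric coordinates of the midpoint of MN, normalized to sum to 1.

Since both coordinate triples sum to 1, the midpoint's barycentrics are the componentwise average.
(1/2+2/5)/2 = 9/20; similarly 9/40 and 13/40.

(9/20, 9/40, 13/40)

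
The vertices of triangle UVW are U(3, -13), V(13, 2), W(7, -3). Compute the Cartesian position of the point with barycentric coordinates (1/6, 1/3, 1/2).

P = (1/6)·U + (1/3)·V + (1/2)·W.
x-coordinate: (1/6)·3 + (1/3)·13 + (1/2)·7 = 25/3.
y-coordinate: (1/6)·(-13) + (1/3)·2 + (1/2)·(-3) = -3.

(25/3, -3)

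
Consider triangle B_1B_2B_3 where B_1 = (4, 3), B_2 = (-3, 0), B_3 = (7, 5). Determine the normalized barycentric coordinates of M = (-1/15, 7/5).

Signed area of the reference triangle: [B_1B_2B_3] = ½·(4·(0−5) + (-3)·(5−3) + 7·(3−0)) = ½·(-20 − 6 + 21) = -5/2.
[MB_2B_3] = ½·((-1/15)·(0−5) + (-3)·(5−(7/5)) + 7·(7/5−0)) = ½·(1/3 − 54/5 + 49/5) = -1/3, so the B_1-coordinate is (-1/3)/(-5/2) = 2/15.
[B_1MB_3] = ½·(4·(7/5−5) + (-1/15)·(5−3) + 7·(3−(7/5))) = ½·(-72/5 − 2/15 + 56/5) = -5/3, so the B_2-coordinate is 2/3.
[B_1B_2M] = ½·(4·(0−(7/5)) + (-3)·(7/5−3) + (-1/15)·(3−0)) = ½·(-28/5 + 24/5 − 1/5) = -1/2, so the B_3-coordinate is 1/5.

(2/15, 2/3, 1/5)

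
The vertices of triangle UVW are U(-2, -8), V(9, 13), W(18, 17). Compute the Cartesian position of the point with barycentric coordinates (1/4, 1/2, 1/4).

P = (1/4)·U + (1/2)·V + (1/4)·W.
x-coordinate: (1/4)·(-2) + (1/2)·9 + (1/4)·18 = 17/2.
y-coordinate: (1/4)·(-8) + (1/2)·13 + (1/4)·17 = 35/4.

(17/2, 35/4)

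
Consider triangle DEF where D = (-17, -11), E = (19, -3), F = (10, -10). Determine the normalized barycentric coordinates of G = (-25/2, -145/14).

Signed area of the reference triangle: [DEF] = ½·((-17)·(-3−(-10)) + 19·(-10−(-11)) + 10·(-11−(-3))) = ½·(-119 + 19 − 80) = -90.
[GEF] = ½·((-25/2)·(-3−(-10)) + 19·(-10−(-145/14)) + 10·(-145/14−(-3))) = ½·(-175/2 + 95/14 − 515/7) = -540/7, so the D-coordinate is (-540/7)/(-90) = 6/7.
[DGF] = ½·((-17)·(-145/14−(-10)) + (-25/2)·(-10−(-11)) + 10·(-11−(-145/14))) = ½·(85/14 − 25/2 − 45/7) = -45/7, so the E-coordinate is 1/14.
[DEG] = ½·((-17)·(-3−(-145/14)) + 19·(-145/14−(-11)) + (-25/2)·(-11−(-3))) = ½·(-1751/14 + 171/14 + 100) = -45/7, so the F-coordinate is 1/14.
Check: 6/7 + 1/14 + 1/14 = 1.

(6/7, 1/14, 1/14)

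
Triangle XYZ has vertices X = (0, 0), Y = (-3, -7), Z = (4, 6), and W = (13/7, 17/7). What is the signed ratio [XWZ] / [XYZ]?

[XYZ] = ½·(0·(-7−6) + (-3)·(6−0) + 4·(0−(-7))) = ½·(0 − 18 + 28) = 5.
[XWZ] = ½·(0·(17/7−6) + (13/7)·(6−0) + 4·(0−(17/7))) = ½·(0 + 78/7 − 68/7) = 5/7, so the ratio is (5/7)/5 = 1/7.

1/7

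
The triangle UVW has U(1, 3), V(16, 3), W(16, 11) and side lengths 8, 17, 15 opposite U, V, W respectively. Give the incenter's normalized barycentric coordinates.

(1/5, 17/40, 3/8)

The incenter has barycentric coordinates proportional to the opposite side lengths: (8 : 17 : 15).
Normalizing by 8+17+15 = 40 gives (1/5, 17/40, 3/8).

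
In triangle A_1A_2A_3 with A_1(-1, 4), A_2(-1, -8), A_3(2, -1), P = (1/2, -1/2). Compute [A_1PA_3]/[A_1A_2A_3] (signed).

1/6

[A_1A_2A_3] = ½·((-1)·(-8−(-1)) + (-1)·(-1−4) + 2·(4−(-8))) = ½·(7 + 5 + 24) = 18.
[A_1PA_3] = ½·((-1)·(-1/2−(-1)) + (1/2)·(-1−4) + 2·(4−(-1/2))) = ½·(-1/2 − 5/2 + 9) = 3, so the ratio is 3/18 = 1/6.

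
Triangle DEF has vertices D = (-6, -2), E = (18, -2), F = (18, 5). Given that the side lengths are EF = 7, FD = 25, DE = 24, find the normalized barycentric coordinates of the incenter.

The incenter has barycentric coordinates proportional to the opposite side lengths: (7 : 25 : 24).
Normalizing by 7+25+24 = 56 gives (1/8, 25/56, 3/7).

(1/8, 25/56, 3/7)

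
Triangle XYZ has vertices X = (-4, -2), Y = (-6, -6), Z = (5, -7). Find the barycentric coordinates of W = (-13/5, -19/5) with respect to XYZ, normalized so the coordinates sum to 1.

(3/5, 1/5, 1/5)

Signed area of the reference triangle: [XYZ] = ½·((-4)·(-6−(-7)) + (-6)·(-7−(-2)) + 5·(-2−(-6))) = ½·(-4 + 30 + 20) = 23.
[WYZ] = ½·((-13/5)·(-6−(-7)) + (-6)·(-7−(-19/5)) + 5·(-19/5−(-6))) = ½·(-13/5 + 96/5 + 11) = 69/5, so the X-coordinate is (69/5)/23 = 3/5.
[XWZ] = ½·((-4)·(-19/5−(-7)) + (-13/5)·(-7−(-2)) + 5·(-2−(-19/5))) = ½·(-64/5 + 13 + 9) = 23/5, so the Y-coordinate is 1/5.
[XYW] = ½·((-4)·(-6−(-19/5)) + (-6)·(-19/5−(-2)) + (-13/5)·(-2−(-6))) = ½·(44/5 + 54/5 − 52/5) = 23/5, so the Z-coordinate is 1/5.
Check: 3/5 + 1/5 + 1/5 = 1.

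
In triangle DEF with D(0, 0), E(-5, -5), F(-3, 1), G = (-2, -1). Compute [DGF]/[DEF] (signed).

[DEF] = ½·(0·(-5−1) + (-5)·(1−0) + (-3)·(0−(-5))) = ½·(0 − 5 − 15) = -10.
[DGF] = ½·(0·(-1−1) + (-2)·(1−0) + (-3)·(0−(-1))) = ½·(0 − 2 − 3) = -5/2, so the ratio is (-5/2)/(-10) = 1/4.

1/4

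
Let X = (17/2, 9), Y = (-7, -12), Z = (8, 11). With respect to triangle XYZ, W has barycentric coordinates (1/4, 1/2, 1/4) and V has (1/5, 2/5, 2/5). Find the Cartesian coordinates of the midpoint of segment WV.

Barycentric coordinates of the midpoint are the average: (9/40, 9/20, 13/40).
Converting: (9/40)·X + (9/20)·Y + (13/40)·Z = (109/80, 1/5).

(109/80, 1/5)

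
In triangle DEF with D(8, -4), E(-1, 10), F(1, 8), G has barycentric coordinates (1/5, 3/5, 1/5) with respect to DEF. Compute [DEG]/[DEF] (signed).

The signed ratio [DEG]/[DEF] equals the barycentric coordinate of G at vertex F, which is 1/5.

1/5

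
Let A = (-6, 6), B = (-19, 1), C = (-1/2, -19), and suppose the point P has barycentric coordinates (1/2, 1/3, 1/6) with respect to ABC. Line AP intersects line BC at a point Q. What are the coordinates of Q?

Line AP meets BC where the A-coordinate vanishes; zeroing P's A-weight and renormalizing leaves B, C-weights 1/3 : 1/6 → (2/3, 1/3).
So Q = (2/3)·B + (1/3)·C = (-77/6, -17/3).

(-77/6, -17/3)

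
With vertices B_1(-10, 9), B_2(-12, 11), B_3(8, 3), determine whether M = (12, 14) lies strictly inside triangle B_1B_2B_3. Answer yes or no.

Barycentric coordinates of M: (-21/2, 37/4, 9/4).
The three coordinates are negative, positive, positive; a point is interior exactly when all three are positive.

no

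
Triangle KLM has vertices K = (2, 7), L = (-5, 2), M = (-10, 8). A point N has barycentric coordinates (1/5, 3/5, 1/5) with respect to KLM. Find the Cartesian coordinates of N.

(-23/5, 21/5)

N = (1/5)·K + (3/5)·L + (1/5)·M.
x-coordinate: (1/5)·2 + (3/5)·(-5) + (1/5)·(-10) = -23/5.
y-coordinate: (1/5)·7 + (3/5)·2 + (1/5)·8 = 21/5.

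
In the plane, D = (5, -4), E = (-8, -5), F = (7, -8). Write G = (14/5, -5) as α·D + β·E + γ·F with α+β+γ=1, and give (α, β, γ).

(3/5, 1/5, 1/5)

Signed area of the reference triangle: [DEF] = ½·(5·(-5−(-8)) + (-8)·(-8−(-4)) + 7·(-4−(-5))) = ½·(15 + 32 + 7) = 27.
[GEF] = ½·((14/5)·(-5−(-8)) + (-8)·(-8−(-5)) + 7·(-5−(-5))) = ½·(42/5 + 24 + 0) = 81/5, so the D-coordinate is (81/5)/27 = 3/5.
[DGF] = ½·(5·(-5−(-8)) + (14/5)·(-8−(-4)) + 7·(-4−(-5))) = ½·(15 − 56/5 + 7) = 27/5, so the E-coordinate is 1/5.
[DEG] = ½·(5·(-5−(-5)) + (-8)·(-5−(-4)) + (14/5)·(-4−(-5))) = ½·(0 + 8 + 14/5) = 27/5, so the F-coordinate is 1/5.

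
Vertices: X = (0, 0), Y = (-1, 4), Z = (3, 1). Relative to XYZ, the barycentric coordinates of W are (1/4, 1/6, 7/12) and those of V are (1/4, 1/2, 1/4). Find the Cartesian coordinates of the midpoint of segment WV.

(11/12, 7/4)

Barycentric coordinates of the midpoint are the average: (1/4, 1/3, 5/12).
Converting: (1/4)·X + (1/3)·Y + (5/12)·Z = (11/12, 7/4).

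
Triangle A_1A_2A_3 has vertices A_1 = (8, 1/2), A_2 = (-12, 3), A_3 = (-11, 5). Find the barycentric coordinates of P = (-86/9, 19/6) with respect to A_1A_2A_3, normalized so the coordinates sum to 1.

(1/9, 2/3, 2/9)

Signed area of the reference triangle: [A_1A_2A_3] = ½·(8·(3−5) + (-12)·(5−(1/2)) + (-11)·(1/2−3)) = ½·(-16 − 54 + 55/2) = -85/4.
[PA_2A_3] = ½·((-86/9)·(3−5) + (-12)·(5−(19/6)) + (-11)·(19/6−3)) = ½·(172/9 − 22 − 11/6) = -85/36, so the A_1-coordinate is (-85/36)/(-85/4) = 1/9.
[A_1PA_3] = ½·(8·(19/6−5) + (-86/9)·(5−(1/2)) + (-11)·(1/2−(19/6))) = ½·(-44/3 − 43 + 88/3) = -85/6, so the A_2-coordinate is 2/3.
[A_1A_2P] = ½·(8·(3−(19/6)) + (-12)·(19/6−(1/2)) + (-86/9)·(1/2−3)) = ½·(-4/3 − 32 + 215/9) = -85/18, so the A_3-coordinate is 2/9.
Check: 1/9 + 2/3 + 2/9 = 1.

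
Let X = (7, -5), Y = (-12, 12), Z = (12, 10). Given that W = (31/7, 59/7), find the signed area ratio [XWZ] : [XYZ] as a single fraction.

2/7

[XYZ] = ½·(7·(12−10) + (-12)·(10−(-5)) + 12·(-5−12)) = ½·(14 − 180 − 204) = -185.
[XWZ] = ½·(7·(59/7−10) + (31/7)·(10−(-5)) + 12·(-5−(59/7))) = ½·(-11 + 465/7 − 1128/7) = -370/7, so the ratio is (-370/7)/(-185) = 2/7.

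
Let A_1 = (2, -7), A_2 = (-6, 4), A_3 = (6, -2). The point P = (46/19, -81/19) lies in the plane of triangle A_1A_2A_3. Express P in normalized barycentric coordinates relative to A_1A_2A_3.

Signed area of the reference triangle: [A_1A_2A_3] = ½·(2·(4−(-2)) + (-6)·(-2−(-7)) + 6·(-7−4)) = ½·(12 − 30 − 66) = -42.
[PA_2A_3] = ½·((46/19)·(4−(-2)) + (-6)·(-2−(-81/19)) + 6·(-81/19−4)) = ½·(276/19 − 258/19 − 942/19) = -462/19, so the A_1-coordinate is (-462/19)/(-42) = 11/19.
[A_1PA_3] = ½·(2·(-81/19−(-2)) + (46/19)·(-2−(-7)) + 6·(-7−(-81/19))) = ½·(-86/19 + 230/19 − 312/19) = -84/19, so the A_2-coordinate is 2/19.
[A_1A_2P] = ½·(2·(4−(-81/19)) + (-6)·(-81/19−(-7)) + (46/19)·(-7−4)) = ½·(314/19 − 312/19 − 506/19) = -252/19, so the A_3-coordinate is 6/19.
Check: 11/19 + 2/19 + 6/19 = 1.

(11/19, 2/19, 6/19)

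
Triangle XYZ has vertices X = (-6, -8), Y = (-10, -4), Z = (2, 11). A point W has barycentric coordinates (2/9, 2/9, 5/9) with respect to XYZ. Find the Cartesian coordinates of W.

W = (2/9)·X + (2/9)·Y + (5/9)·Z.
x-coordinate: (2/9)·(-6) + (2/9)·(-10) + (5/9)·2 = -22/9.
y-coordinate: (2/9)·(-8) + (2/9)·(-4) + (5/9)·11 = 31/9.

(-22/9, 31/9)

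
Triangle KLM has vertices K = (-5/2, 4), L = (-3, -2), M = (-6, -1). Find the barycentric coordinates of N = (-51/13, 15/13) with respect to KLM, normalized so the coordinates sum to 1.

Signed area of the reference triangle: [KLM] = ½·((-5/2)·(-2−(-1)) + (-3)·(-1−4) + (-6)·(4−(-2))) = ½·(5/2 + 15 − 36) = -37/4.
[NLM] = ½·((-51/13)·(-2−(-1)) + (-3)·(-1−(15/13)) + (-6)·(15/13−(-2))) = ½·(51/13 + 84/13 − 246/13) = -111/26, so the K-coordinate is (-111/26)/(-37/4) = 6/13.
[KNM] = ½·((-5/2)·(15/13−(-1)) + (-51/13)·(-1−4) + (-6)·(4−(15/13))) = ½·(-70/13 + 255/13 − 222/13) = -37/26, so the L-coordinate is 2/13.
[KLN] = ½·((-5/2)·(-2−(15/13)) + (-3)·(15/13−4) + (-51/13)·(4−(-2))) = ½·(205/26 + 111/13 − 306/13) = -185/52, so the M-coordinate is 5/13.
Check: 6/13 + 2/13 + 5/13 = 1.

(6/13, 2/13, 5/13)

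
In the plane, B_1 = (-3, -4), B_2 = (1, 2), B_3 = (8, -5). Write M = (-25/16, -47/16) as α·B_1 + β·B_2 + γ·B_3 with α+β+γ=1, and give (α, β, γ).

(3/4, 3/16, 1/16)

Signed area of the reference triangle: [B_1B_2B_3] = ½·((-3)·(2−(-5)) + 1·(-5−(-4)) + 8·(-4−2)) = ½·(-21 − 1 − 48) = -35.
[MB_2B_3] = ½·((-25/16)·(2−(-5)) + 1·(-5−(-47/16)) + 8·(-47/16−2)) = ½·(-175/16 − 33/16 − 79/2) = -105/4, so the B_1-coordinate is (-105/4)/(-35) = 3/4.
[B_1MB_3] = ½·((-3)·(-47/16−(-5)) + (-25/16)·(-5−(-4)) + 8·(-4−(-47/16))) = ½·(-99/16 + 25/16 − 17/2) = -105/16, so the B_2-coordinate is 3/16.
[B_1B_2M] = ½·((-3)·(2−(-47/16)) + 1·(-47/16−(-4)) + (-25/16)·(-4−2)) = ½·(-237/16 + 17/16 + 75/8) = -35/16, so the B_3-coordinate is 1/16.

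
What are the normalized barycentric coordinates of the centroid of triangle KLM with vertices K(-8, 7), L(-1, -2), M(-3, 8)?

The centroid is the average of the vertices, so each weight is 1/3.

(1/3, 1/3, 1/3)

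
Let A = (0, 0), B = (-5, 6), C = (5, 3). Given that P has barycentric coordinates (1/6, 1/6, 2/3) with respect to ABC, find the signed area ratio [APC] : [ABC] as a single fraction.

The signed ratio [APC]/[ABC] equals the barycentric coordinate of P at vertex B, which is 1/6.

1/6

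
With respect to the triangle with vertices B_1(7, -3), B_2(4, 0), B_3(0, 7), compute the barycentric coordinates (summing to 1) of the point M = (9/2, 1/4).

Signed area of the reference triangle: [B_1B_2B_3] = ½·(7·(0−7) + 4·(7−(-3)) + 0·(-3−0)) = ½·(-49 + 40 + 0) = -9/2.
[MB_2B_3] = ½·((9/2)·(0−7) + 4·(7−(1/4)) + 0·(1/4−0)) = ½·(-63/2 + 27 + 0) = -9/4, so the B_1-coordinate is (-9/4)/(-9/2) = 1/2.
[B_1MB_3] = ½·(7·(1/4−7) + (9/2)·(7−(-3)) + 0·(-3−(1/4))) = ½·(-189/4 + 45 + 0) = -9/8, so the B_2-coordinate is 1/4.
[B_1B_2M] = ½·(7·(0−(1/4)) + 4·(1/4−(-3)) + (9/2)·(-3−0)) = ½·(-7/4 + 13 − 27/2) = -9/8, so the B_3-coordinate is 1/4.

(1/2, 1/4, 1/4)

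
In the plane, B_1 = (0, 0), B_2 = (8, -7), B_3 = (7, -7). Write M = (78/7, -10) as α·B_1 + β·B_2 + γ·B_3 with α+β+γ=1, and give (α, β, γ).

(-3/7, 8/7, 2/7)

Signed area of the reference triangle: [B_1B_2B_3] = ½·(0·(-7−(-7)) + 8·(-7−0) + 7·(0−(-7))) = ½·(0 − 56 + 49) = -7/2.
[MB_2B_3] = ½·((78/7)·(-7−(-7)) + 8·(-7−(-10)) + 7·(-10−(-7))) = ½·(0 + 24 − 21) = 3/2, so the B_1-coordinate is (3/2)/(-7/2) = -3/7.
[B_1MB_3] = ½·(0·(-10−(-7)) + (78/7)·(-7−0) + 7·(0−(-10))) = ½·(0 − 78 + 70) = -4, so the B_2-coordinate is 8/7.
[B_1B_2M] = ½·(0·(-7−(-10)) + 8·(-10−0) + (78/7)·(0−(-7))) = ½·(0 − 80 + 78) = -1, so the B_3-coordinate is 2/7.
Check: -3/7 + 8/7 + 2/7 = 1.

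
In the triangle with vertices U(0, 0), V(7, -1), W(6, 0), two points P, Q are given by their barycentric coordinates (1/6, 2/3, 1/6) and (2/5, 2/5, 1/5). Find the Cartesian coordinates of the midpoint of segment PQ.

(29/6, -8/15)

Barycentric coordinates of the midpoint are the average: (17/60, 8/15, 11/60).
Converting: (17/60)·U + (8/15)·V + (11/60)·W = (29/6, -8/15).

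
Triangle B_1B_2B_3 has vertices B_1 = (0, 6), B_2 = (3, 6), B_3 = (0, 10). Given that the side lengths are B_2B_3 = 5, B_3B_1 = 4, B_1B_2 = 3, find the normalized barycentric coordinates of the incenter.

(5/12, 1/3, 1/4)

The incenter has barycentric coordinates proportional to the opposite side lengths: (5 : 4 : 3).
Normalizing by 5+4+3 = 12 gives (5/12, 1/3, 1/4).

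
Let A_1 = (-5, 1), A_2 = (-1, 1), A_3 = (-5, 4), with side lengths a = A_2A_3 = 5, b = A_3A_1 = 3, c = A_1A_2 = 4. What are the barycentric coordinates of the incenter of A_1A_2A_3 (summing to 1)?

(5/12, 1/4, 1/3)

The incenter has barycentric coordinates proportional to the opposite side lengths: (5 : 3 : 4).
Normalizing by 5+3+4 = 12 gives (5/12, 1/4, 1/3).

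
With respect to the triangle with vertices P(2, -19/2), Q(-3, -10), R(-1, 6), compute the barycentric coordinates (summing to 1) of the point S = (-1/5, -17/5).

Signed area of the reference triangle: [PQR] = ½·(2·(-10−6) + (-3)·(6−(-19/2)) + (-1)·(-19/2−(-10))) = ½·(-32 − 93/2 − 1/2) = -79/2.
[SQR] = ½·((-1/5)·(-10−6) + (-3)·(6−(-17/5)) + (-1)·(-17/5−(-10))) = ½·(16/5 − 141/5 − 33/5) = -79/5, so the P-coordinate is (-79/5)/(-79/2) = 2/5.
[PSR] = ½·(2·(-17/5−6) + (-1/5)·(6−(-19/2)) + (-1)·(-19/2−(-17/5))) = ½·(-94/5 − 31/10 + 61/10) = -79/10, so the Q-coordinate is 1/5.
[PQS] = ½·(2·(-10−(-17/5)) + (-3)·(-17/5−(-19/2)) + (-1/5)·(-19/2−(-10))) = ½·(-66/5 − 183/10 − 1/10) = -79/5, so the R-coordinate is 2/5.
Check: 2/5 + 1/5 + 2/5 = 1.

(2/5, 1/5, 2/5)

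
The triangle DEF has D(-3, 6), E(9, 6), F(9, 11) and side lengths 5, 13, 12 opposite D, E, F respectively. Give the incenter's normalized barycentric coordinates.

The incenter has barycentric coordinates proportional to the opposite side lengths: (5 : 13 : 12).
Normalizing by 5+13+12 = 30 gives (1/6, 13/30, 2/5).

(1/6, 13/30, 2/5)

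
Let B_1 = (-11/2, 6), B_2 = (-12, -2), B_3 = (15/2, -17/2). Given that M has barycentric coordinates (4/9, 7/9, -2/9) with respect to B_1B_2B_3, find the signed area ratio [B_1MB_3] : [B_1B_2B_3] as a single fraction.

7/9

The signed ratio [B_1MB_3]/[B_1B_2B_3] equals the barycentric coordinate of M at vertex B_2, which is 7/9.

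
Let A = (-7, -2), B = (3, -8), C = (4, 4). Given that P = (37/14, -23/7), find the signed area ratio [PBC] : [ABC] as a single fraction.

1/14

[ABC] = ½·((-7)·(-8−4) + 3·(4−(-2)) + 4·(-2−(-8))) = ½·(84 + 18 + 24) = 63.
[PBC] = ½·((37/14)·(-8−4) + 3·(4−(-23/7)) + 4·(-23/7−(-8))) = ½·(-222/7 + 153/7 + 132/7) = 9/2, so the ratio is (9/2)/63 = 1/14.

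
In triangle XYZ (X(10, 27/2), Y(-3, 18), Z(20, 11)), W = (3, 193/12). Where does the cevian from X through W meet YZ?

(8/5, 83/5)

Barycentric coordinates of W with respect to XYZ: (1/6, 2/3, 1/6).
On side YZ the X-coordinate is zero; dropping W's X-weight 1/6 and renormalizing the remaining 2/3 : 1/6 gives weights 4/5, 1/5 on Y, Z.
V = (4/5)·(-3, 18) + (1/5)·(20, 11) = (8/5, 83/5).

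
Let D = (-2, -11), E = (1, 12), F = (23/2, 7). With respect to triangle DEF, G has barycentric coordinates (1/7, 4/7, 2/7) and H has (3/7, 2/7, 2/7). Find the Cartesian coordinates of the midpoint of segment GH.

Barycentric coordinates of the midpoint are the average: (2/7, 3/7, 2/7).
Converting: (2/7)·D + (3/7)·E + (2/7)·F = (22/7, 4).

(22/7, 4)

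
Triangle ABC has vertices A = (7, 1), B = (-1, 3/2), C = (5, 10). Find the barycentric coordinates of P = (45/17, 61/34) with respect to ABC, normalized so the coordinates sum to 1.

Signed area of the reference triangle: [ABC] = ½·(7·(3/2−10) + (-1)·(10−1) + 5·(1−(3/2))) = ½·(-119/2 − 9 − 5/2) = -71/2.
[PBC] = ½·((45/17)·(3/2−10) + (-1)·(10−(61/34)) + 5·(61/34−(3/2))) = ½·(-45/2 − 279/34 + 25/17) = -497/34, so the A-coordinate is (-497/34)/(-71/2) = 7/17.
[APC] = ½·(7·(61/34−10) + (45/17)·(10−1) + 5·(1−(61/34))) = ½·(-1953/34 + 405/17 − 135/34) = -639/34, so the B-coordinate is 9/17.
[ABP] = ½·(7·(3/2−(61/34)) + (-1)·(61/34−1) + (45/17)·(1−(3/2))) = ½·(-35/17 − 27/34 − 45/34) = -71/34, so the C-coordinate is 1/17.
Check: 7/17 + 9/17 + 1/17 = 1.

(7/17, 9/17, 1/17)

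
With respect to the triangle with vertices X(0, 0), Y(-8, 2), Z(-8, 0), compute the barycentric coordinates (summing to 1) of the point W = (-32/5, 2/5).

Signed area of the reference triangle: [XYZ] = ½·(0·(2−0) + (-8)·(0−0) + (-8)·(0−2)) = ½·(0 + 0 + 16) = 8.
[WYZ] = ½·((-32/5)·(2−0) + (-8)·(0−(2/5)) + (-8)·(2/5−2)) = ½·(-64/5 + 16/5 + 64/5) = 8/5, so the X-coordinate is (8/5)/8 = 1/5.
[XWZ] = ½·(0·(2/5−0) + (-32/5)·(0−0) + (-8)·(0−(2/5))) = ½·(0 + 0 + 16/5) = 8/5, so the Y-coordinate is 1/5.
[XYW] = ½·(0·(2−(2/5)) + (-8)·(2/5−0) + (-32/5)·(0−2)) = ½·(0 − 16/5 + 64/5) = 24/5, so the Z-coordinate is 3/5.
Check: 1/5 + 1/5 + 3/5 = 1.

(1/5, 1/5, 3/5)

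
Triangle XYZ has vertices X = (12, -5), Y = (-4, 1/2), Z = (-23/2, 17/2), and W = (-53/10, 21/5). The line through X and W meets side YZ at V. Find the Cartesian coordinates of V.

(-77/8, 13/2)

Barycentric coordinates of W with respect to XYZ: (1/5, 1/5, 3/5).
On side YZ the X-coordinate is zero; dropping W's X-weight 1/5 and renormalizing the remaining 1/5 : 3/5 gives weights 1/4, 3/4 on Y, Z.
V = (1/4)·(-4, 1/2) + (3/4)·(-23/2, 17/2) = (-77/8, 13/2).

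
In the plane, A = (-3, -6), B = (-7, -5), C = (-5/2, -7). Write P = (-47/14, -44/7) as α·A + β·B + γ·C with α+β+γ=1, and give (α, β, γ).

(3/7, 1/7, 3/7)

Signed area of the reference triangle: [ABC] = ½·((-3)·(-5−(-7)) + (-7)·(-7−(-6)) + (-5/2)·(-6−(-5))) = ½·(-6 + 7 + 5/2) = 7/4.
[PBC] = ½·((-47/14)·(-5−(-7)) + (-7)·(-7−(-44/7)) + (-5/2)·(-44/7−(-5))) = ½·(-47/7 + 5 + 45/14) = 3/4, so the A-coordinate is (3/4)/(7/4) = 3/7.
[APC] = ½·((-3)·(-44/7−(-7)) + (-47/14)·(-7−(-6)) + (-5/2)·(-6−(-44/7))) = ½·(-15/7 + 47/14 − 5/7) = 1/4, so the B-coordinate is 1/7.
[ABP] = ½·((-3)·(-5−(-44/7)) + (-7)·(-44/7−(-6)) + (-47/14)·(-6−(-5))) = ½·(-27/7 + 2 + 47/14) = 3/4, so the C-coordinate is 3/7.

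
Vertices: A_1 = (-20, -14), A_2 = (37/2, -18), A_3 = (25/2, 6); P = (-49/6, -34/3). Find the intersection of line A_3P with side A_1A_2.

Barycentric coordinates of P with respect to A_1A_2A_3: (2/3, 1/6, 1/6).
On side A_1A_2 the A_3-coordinate is zero; dropping P's A_3-weight 1/6 and renormalizing the remaining 2/3 : 1/6 gives weights 4/5, 1/5 on A_1, A_2.
Q = (4/5)·(-20, -14) + (1/5)·(37/2, -18) = (-123/10, -74/5).

(-123/10, -74/5)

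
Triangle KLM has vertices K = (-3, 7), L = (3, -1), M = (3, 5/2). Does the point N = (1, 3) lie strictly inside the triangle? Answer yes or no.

Barycentric coordinates of N: (1/3, 2/7, 8/21).
The three coordinates are positive, positive, positive; a point is interior exactly when all three are positive.

yes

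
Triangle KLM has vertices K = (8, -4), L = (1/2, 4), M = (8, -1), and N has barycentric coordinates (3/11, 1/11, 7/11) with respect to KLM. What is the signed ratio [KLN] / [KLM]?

7/11

The signed ratio [KLN]/[KLM] equals the barycentric coordinate of N at vertex M, which is 7/11.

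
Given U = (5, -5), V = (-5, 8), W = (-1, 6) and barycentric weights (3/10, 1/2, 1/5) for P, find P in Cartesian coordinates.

P = (3/10)·U + (1/2)·V + (1/5)·W.
x-coordinate: (3/10)·5 + (1/2)·(-5) + (1/5)·(-1) = -6/5.
y-coordinate: (3/10)·(-5) + (1/2)·8 + (1/5)·6 = 37/10.

(-6/5, 37/10)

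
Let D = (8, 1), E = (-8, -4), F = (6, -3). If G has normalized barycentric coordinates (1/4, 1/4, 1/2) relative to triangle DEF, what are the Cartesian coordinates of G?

G = (1/4)·D + (1/4)·E + (1/2)·F.
x-coordinate: (1/4)·8 + (1/4)·(-8) + (1/2)·6 = 3.
y-coordinate: (1/4)·1 + (1/4)·(-4) + (1/2)·(-3) = -9/4.

(3, -9/4)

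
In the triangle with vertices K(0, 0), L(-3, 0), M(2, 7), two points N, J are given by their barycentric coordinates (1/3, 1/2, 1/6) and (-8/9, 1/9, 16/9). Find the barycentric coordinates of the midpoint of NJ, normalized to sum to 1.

Since both coordinate triples sum to 1, the midpoint's barycentrics are the componentwise average.
(1/3+-8/9)/2 = -5/18; similarly 11/36 and 35/36.

(-5/18, 11/36, 35/36)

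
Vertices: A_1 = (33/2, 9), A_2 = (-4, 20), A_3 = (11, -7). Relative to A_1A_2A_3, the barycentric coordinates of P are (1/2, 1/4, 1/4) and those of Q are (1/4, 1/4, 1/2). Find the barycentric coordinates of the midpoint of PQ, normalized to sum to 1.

(3/8, 1/4, 3/8)

Since both coordinate triples sum to 1, the midpoint's barycentrics are the componentwise average.
(1/2+1/4)/2 = 3/8; similarly 1/4 and 3/8.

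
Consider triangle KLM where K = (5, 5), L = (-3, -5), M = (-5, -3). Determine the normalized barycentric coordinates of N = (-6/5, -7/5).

Signed area of the reference triangle: [KLM] = ½·(5·(-5−(-3)) + (-3)·(-3−5) + (-5)·(5−(-5))) = ½·(-10 + 24 − 50) = -18.
[NLM] = ½·((-6/5)·(-5−(-3)) + (-3)·(-3−(-7/5)) + (-5)·(-7/5−(-5))) = ½·(12/5 + 24/5 − 18) = -27/5, so the K-coordinate is (-27/5)/(-18) = 3/10.
[KNM] = ½·(5·(-7/5−(-3)) + (-6/5)·(-3−5) + (-5)·(5−(-7/5))) = ½·(8 + 48/5 − 32) = -36/5, so the L-coordinate is 2/5.
[KLN] = ½·(5·(-5−(-7/5)) + (-3)·(-7/5−5) + (-6/5)·(5−(-5))) = ½·(-18 + 96/5 − 12) = -27/5, so the M-coordinate is 3/10.
Check: 3/10 + 2/5 + 3/10 = 1.

(3/10, 2/5, 3/10)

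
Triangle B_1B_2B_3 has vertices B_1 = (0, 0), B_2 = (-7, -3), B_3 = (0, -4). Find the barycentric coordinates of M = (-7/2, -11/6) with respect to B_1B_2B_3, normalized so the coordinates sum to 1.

(5/12, 1/2, 1/12)

Signed area of the reference triangle: [B_1B_2B_3] = ½·(0·(-3−(-4)) + (-7)·(-4−0) + 0·(0−(-3))) = ½·(0 + 28 + 0) = 14.
[MB_2B_3] = ½·((-7/2)·(-3−(-4)) + (-7)·(-4−(-11/6)) + 0·(-11/6−(-3))) = ½·(-7/2 + 91/6 + 0) = 35/6, so the B_1-coordinate is (35/6)/14 = 5/12.
[B_1MB_3] = ½·(0·(-11/6−(-4)) + (-7/2)·(-4−0) + 0·(0−(-11/6))) = ½·(0 + 14 + 0) = 7, so the B_2-coordinate is 1/2.
[B_1B_2M] = ½·(0·(-3−(-11/6)) + (-7)·(-11/6−0) + (-7/2)·(0−(-3))) = ½·(0 + 77/6 − 21/2) = 7/6, so the B_3-coordinate is 1/12.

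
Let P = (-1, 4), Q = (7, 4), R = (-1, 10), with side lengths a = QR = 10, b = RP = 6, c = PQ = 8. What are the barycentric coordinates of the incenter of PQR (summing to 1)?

The incenter has barycentric coordinates proportional to the opposite side lengths: (10 : 6 : 8).
Normalizing by 10+6+8 = 24 gives (5/12, 1/4, 1/3).

(5/12, 1/4, 1/3)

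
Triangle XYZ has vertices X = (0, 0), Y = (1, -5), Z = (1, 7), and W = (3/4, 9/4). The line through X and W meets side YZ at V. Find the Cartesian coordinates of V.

(1, 3)

Barycentric coordinates of W with respect to XYZ: (1/4, 1/4, 1/2).
On side YZ the X-coordinate is zero; dropping W's X-weight 1/4 and renormalizing the remaining 1/4 : 1/2 gives weights 1/3, 2/3 on Y, Z.
V = (1/3)·(1, -5) + (2/3)·(1, 7) = (1, 3).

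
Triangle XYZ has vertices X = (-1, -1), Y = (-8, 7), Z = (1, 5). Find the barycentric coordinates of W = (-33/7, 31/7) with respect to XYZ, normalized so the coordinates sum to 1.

(2/7, 4/7, 1/7)

Signed area of the reference triangle: [XYZ] = ½·((-1)·(7−5) + (-8)·(5−(-1)) + 1·(-1−7)) = ½·(-2 − 48 − 8) = -29.
[WYZ] = ½·((-33/7)·(7−5) + (-8)·(5−(31/7)) + 1·(31/7−7)) = ½·(-66/7 − 32/7 − 18/7) = -58/7, so the X-coordinate is (-58/7)/(-29) = 2/7.
[XWZ] = ½·((-1)·(31/7−5) + (-33/7)·(5−(-1)) + 1·(-1−(31/7))) = ½·(4/7 − 198/7 − 38/7) = -116/7, so the Y-coordinate is 4/7.
[XYW] = ½·((-1)·(7−(31/7)) + (-8)·(31/7−(-1)) + (-33/7)·(-1−7)) = ½·(-18/7 − 304/7 + 264/7) = -29/7, so the Z-coordinate is 1/7.
Check: 2/7 + 4/7 + 1/7 = 1.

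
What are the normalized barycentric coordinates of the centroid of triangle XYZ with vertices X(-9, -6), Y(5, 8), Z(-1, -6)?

The centroid is the average of the vertices, so each weight is 1/3.

(1/3, 1/3, 1/3)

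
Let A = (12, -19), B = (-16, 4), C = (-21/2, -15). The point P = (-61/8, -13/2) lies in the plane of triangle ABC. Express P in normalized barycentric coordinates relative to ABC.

(1/4, 1/2, 1/4)

Signed area of the reference triangle: [ABC] = ½·(12·(4−(-15)) + (-16)·(-15−(-19)) + (-21/2)·(-19−4)) = ½·(228 − 64 + 483/2) = 811/4.
[PBC] = ½·((-61/8)·(4−(-15)) + (-16)·(-15−(-13/2)) + (-21/2)·(-13/2−4)) = ½·(-1159/8 + 136 + 441/4) = 811/16, so the A-coordinate is (811/16)/(811/4) = 1/4.
[APC] = ½·(12·(-13/2−(-15)) + (-61/8)·(-15−(-19)) + (-21/2)·(-19−(-13/2))) = ½·(102 − 61/2 + 525/4) = 811/8, so the B-coordinate is 1/2.
[ABP] = ½·(12·(4−(-13/2)) + (-16)·(-13/2−(-19)) + (-61/8)·(-19−4)) = ½·(126 − 200 + 1403/8) = 811/16, so the C-coordinate is 1/4.
Check: 1/4 + 1/2 + 1/4 = 1.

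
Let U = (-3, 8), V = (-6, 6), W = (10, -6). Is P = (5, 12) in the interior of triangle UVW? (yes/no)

no

Barycentric coordinates of P: (57/17, -41/17, 1/17).
The three coordinates are positive, negative, positive; a point is interior exactly when all three are positive.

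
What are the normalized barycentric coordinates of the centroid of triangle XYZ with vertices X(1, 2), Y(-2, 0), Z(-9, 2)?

(1/3, 1/3, 1/3)

The centroid is the average of the vertices, so each weight is 1/3.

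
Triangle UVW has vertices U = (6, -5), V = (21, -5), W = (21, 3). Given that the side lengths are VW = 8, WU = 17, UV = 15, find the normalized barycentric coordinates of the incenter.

(1/5, 17/40, 3/8)

The incenter has barycentric coordinates proportional to the opposite side lengths: (8 : 17 : 15).
Normalizing by 8+17+15 = 40 gives (1/5, 17/40, 3/8).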